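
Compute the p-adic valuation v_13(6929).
v_13(6929) = 2

v_13(n) is the largest exponent k such that 13^k divides n. Factor out: 6929 = 13^2 · 41. (Sign doesn't affect v_p.) So v_13(6929) = 2.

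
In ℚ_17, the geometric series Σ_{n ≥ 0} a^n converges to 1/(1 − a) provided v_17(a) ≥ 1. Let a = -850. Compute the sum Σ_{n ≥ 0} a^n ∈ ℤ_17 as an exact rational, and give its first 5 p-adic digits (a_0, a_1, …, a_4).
Σ a^n = 1/(1 − a) = 1/851;  first 5 digits = (1, 1, 15, 11, 0)

v_17(a) = 1 ≥ 1, so the series converges in ℤ_17 to 1/(1 − a) = 1/(1 − (-850)) = 1/851. Expand this rational in ℤ_17: compute digits iteratively via d_i = x_i mod 17, x_{i+1} = (x_i − d_i)/17. The first 5 digits are (1, 1, 15, 11, 0).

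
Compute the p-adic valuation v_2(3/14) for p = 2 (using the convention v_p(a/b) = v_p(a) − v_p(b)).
v_2(3/14) = -1

Factor powers of 2 from the numerator and denominator of the reduced fraction: 3 = 2^0 · 3 and 14 = 2^1 · 7. Apply v_p(a/b) = v_p(a) − v_p(b): v_2(3/14) = 0 − 1 = -1.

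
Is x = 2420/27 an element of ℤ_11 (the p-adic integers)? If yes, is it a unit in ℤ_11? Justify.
x ∈ ℤ_11 but not a unit; v_11(x) = 2 > 0

ℤ_11 = {x ∈ ℚ_11 : v_11(x) ≥ 0} and ℤ_11^× = {x ∈ ℤ_11 : v_11(x) = 0}. Here v_11(2420/27) = v_11(num) − v_11(den) = 2; compare against these criteria.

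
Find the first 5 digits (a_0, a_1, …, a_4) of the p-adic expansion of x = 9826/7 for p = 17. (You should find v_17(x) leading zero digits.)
(a_0, …, a_4) = (0, 0, 0, 10, 14)

v_17(9826/7) = 3, so a_0 = ... = a_2 = 0. Factor out: x = 17^3 · u with u = 2/7 a unit in ℤ_17. Expand u iteratively via a_{v+i} = u_i mod 17, u_{i+1} = (u_i − a_{v+i})/17:
  u_0 = 2/7;  a_3 = 10;  u_1 = (u_0 − 10)/17 = -4/7
  u_1 = -4/7;  a_4 = 14;  u_2 = (u_1 − 14)/17 = -6/7
Digits: (0, 0, 0, 10, 14).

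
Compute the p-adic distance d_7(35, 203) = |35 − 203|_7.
d_7(35, 203) = 1/7

Step 1 — x − y = 35 − 203 = -168. Step 2 — v_7(-168) = 1 (factor: -168 = −(7^1 · 24); the sign does not affect v_p). Step 3 — |x − y|_7 = 7^{-1} = 1/7.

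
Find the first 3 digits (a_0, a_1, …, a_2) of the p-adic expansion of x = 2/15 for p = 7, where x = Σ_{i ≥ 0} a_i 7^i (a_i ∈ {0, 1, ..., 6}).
(a_0, …, a_2) = (2, 3, 0)

v_7(2/15) = 0 (numerator and denominator both coprime to 7), so x ∈ ℤ_7^×. Compute digits iteratively via a_i = x_i mod 7, x_{i+1} = (x_i − a_i)/7, with x_0 = x:
  x_0 = 2/15;  a_0 = 2;  x_1 = (x_0 − 2)/7 = -4/15
  x_1 = -4/15;  a_1 = 3;  x_2 = (x_1 − 3)/7 = -7/15
  x_2 = -7/15;  a_2 = 0;  x_3 = (x_2 − 0)/7 = -1/15
Digits: (2, 3, 0).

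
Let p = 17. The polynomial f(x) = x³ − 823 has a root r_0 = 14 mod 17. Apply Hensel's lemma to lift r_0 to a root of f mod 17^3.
r_2 = 1527 (mod 4913)

Hensel: r_{i+1} = r_i − f(r_i)/f′(r_i) mod 17^{i+2}, where f′(x) = 3x². Iterate:
  r_0 = 14 (mod 17)
  r_1 = 82 (mod 289)
  r_2 = 1527 (mod 4913)
Final: r = 1527 with f(r) ≡ 0 mod 17^3.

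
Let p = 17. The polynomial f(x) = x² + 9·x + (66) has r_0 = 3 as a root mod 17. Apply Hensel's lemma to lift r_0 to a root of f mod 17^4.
r_3 = 21440 (mod 83521)

Hensel: r_{i+1} = r_i − f(r_i)·(f′(r_i))^{-1} mod 17^{i+2}, f′(x) = 2x + 9. Iterate:
  r_0 = 3 (mod 17)
  r_1 = 54 (mod 289)
  r_2 = 1788 (mod 4913)
  r_3 = 21440 (mod 83521)
Final: r = 21440 satisfies f(r) ≡ 0 mod 17^4.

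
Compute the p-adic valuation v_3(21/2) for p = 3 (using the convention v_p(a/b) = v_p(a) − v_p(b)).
v_3(21/2) = 1

Factor powers of 3 from the numerator and denominator of the reduced fraction: 21 = 3^1 · 7 and 2 = 3^0 · 2. Apply v_p(a/b) = v_p(a) − v_p(b): v_3(21/2) = 1 − 0 = 1.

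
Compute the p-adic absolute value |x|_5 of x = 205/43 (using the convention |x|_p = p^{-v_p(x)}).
|205/43|_5 = 1/5

Step 1 — compute v_5(x) by factoring powers of 5 out of the numerator and denominator: v_5(205/43) = 1. Step 2 — apply |x|_p = p^{-v_p(x)} = 5^{-1} = 1/5.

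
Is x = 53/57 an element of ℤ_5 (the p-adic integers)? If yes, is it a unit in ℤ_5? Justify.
x ∈ ℤ_5^× (unit); v_5(x) = 0

ℤ_5 = {x ∈ ℚ_5 : v_5(x) ≥ 0} and ℤ_5^× = {x ∈ ℤ_5 : v_5(x) = 0}. Here v_5(53/57) = v_5(num) − v_5(den) = 0; compare against these criteria.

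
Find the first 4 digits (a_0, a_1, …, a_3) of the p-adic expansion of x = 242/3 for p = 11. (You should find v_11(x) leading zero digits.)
(a_0, …, a_3) = (0, 0, 8, 3)

v_11(242/3) = 2, so a_0 = ... = a_1 = 0. Factor out: x = 11^2 · u with u = 2/3 a unit in ℤ_11. Expand u iteratively via a_{v+i} = u_i mod 11, u_{i+1} = (u_i − a_{v+i})/11:
  u_0 = 2/3;  a_2 = 8;  u_1 = (u_0 − 8)/11 = -2/3
  u_1 = -2/3;  a_3 = 3;  u_2 = (u_1 − 3)/11 = -1/3
Digits: (0, 0, 8, 3).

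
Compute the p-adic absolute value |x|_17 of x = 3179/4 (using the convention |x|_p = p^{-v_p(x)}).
|3179/4|_17 = 1/289

Step 1 — compute v_17(x) by factoring powers of 17 out of the numerator and denominator: v_17(3179/4) = 2. Step 2 — apply |x|_p = p^{-v_p(x)} = 17^{-2} = 1/289.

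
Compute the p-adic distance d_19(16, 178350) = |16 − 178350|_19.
d_19(16, 178350) = 1/6859

Step 1 — x − y = 16 − 178350 = -178334. Step 2 — v_19(-178334) = 3 (factor: -178334 = −(19^3 · 26); the sign does not affect v_p). Step 3 — |x − y|_19 = 19^{-3} = 1/6859.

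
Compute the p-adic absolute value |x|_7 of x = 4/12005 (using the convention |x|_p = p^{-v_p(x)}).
|4/12005|_7 = 2401

Step 1 — compute v_7(x) by factoring powers of 7 out of the numerator and denominator: v_7(4/12005) = -4. Step 2 — apply |x|_p = p^{-v_p(x)} = 7^{4} = 2401.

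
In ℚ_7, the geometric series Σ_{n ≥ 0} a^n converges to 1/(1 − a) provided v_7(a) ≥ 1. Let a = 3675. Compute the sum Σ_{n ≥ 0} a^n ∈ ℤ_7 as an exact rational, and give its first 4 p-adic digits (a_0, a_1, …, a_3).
Σ a^n = 1/(1 − a) = -1/3674;  first 4 digits = (1, 0, 5, 3)

v_7(a) = 2 ≥ 1, so the series converges in ℤ_7 to 1/(1 − a) = 1/(1 − 3675) = -1/3674. Expand this rational in ℤ_7: compute digits iteratively via d_i = x_i mod 7, x_{i+1} = (x_i − d_i)/7. The first 4 digits are (1, 0, 5, 3).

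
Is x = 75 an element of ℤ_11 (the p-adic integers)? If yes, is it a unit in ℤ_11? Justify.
x ∈ ℤ_11^× (unit); v_11(x) = 0

ℤ_11 = {x ∈ ℚ_11 : v_11(x) ≥ 0} and ℤ_11^× = {x ∈ ℤ_11 : v_11(x) = 0}. Here v_11(75) = v_11(num) − v_11(den) = 0; compare against these criteria.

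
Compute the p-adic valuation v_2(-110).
v_2(-110) = 1

v_2(n) is the largest exponent k such that 2^k divides n. Factor out: -110 = -2^1 · 55. (Sign doesn't affect v_p.) So v_2(-110) = 1.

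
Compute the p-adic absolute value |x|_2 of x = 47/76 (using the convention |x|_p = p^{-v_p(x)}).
|47/76|_2 = 4

Step 1 — compute v_2(x) by factoring powers of 2 out of the numerator and denominator: v_2(47/76) = -2. Step 2 — apply |x|_p = p^{-v_p(x)} = 2^{2} = 4.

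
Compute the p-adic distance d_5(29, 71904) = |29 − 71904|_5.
d_5(29, 71904) = 1/3125

Step 1 — x − y = 29 − 71904 = -71875. Step 2 — v_5(-71875) = 5 (factor: -71875 = −(5^5 · 23); the sign does not affect v_p). Step 3 — |x − y|_5 = 5^{-5} = 1/3125.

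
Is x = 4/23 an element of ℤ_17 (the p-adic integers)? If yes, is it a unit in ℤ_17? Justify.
x ∈ ℤ_17^× (unit); v_17(x) = 0

ℤ_17 = {x ∈ ℚ_17 : v_17(x) ≥ 0} and ℤ_17^× = {x ∈ ℤ_17 : v_17(x) = 0}. Here v_17(4/23) = v_17(num) − v_17(den) = 0; compare against these criteria.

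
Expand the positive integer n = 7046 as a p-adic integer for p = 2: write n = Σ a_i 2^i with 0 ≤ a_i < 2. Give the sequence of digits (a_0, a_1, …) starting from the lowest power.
(a_0, a_1, …) = (0, 1, 1, 0, 0, 0, 0, 1, 1, 1, 0, 1, 1)

Repeated division by 2 gives the digits low-to-high: 7046 = 1·2^1 + 1·2^2 + 1·2^7 + 1·2^8 + 1·2^9 + 1·2^11 + 1·2^12. Digit sequence: (0, 1, 1, 0, 0, 0, 0, 1, 1, 1, 0, 1, 1).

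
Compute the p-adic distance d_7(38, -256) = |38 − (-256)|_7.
d_7(38, -256) = 1/49

Step 1 — x − y = 38 − (-256) = 294. Step 2 — v_7(294) = 2 (factor: 294 = (7^2 · 6); the sign does not affect v_p). Step 3 — |x − y|_7 = 7^{-2} = 1/49.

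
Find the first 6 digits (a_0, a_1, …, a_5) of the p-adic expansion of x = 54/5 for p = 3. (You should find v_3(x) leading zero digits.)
(a_0, …, a_5) = (0, 0, 0, 1, 1, 2)

v_3(54/5) = 3, so a_0 = ... = a_2 = 0. Factor out: x = 3^3 · u with u = 2/5 a unit in ℤ_3. Expand u iteratively via a_{v+i} = u_i mod 3, u_{i+1} = (u_i − a_{v+i})/3:
  u_0 = 2/5;  a_3 = 1;  u_1 = (u_0 − 1)/3 = -1/5
  u_1 = -1/5;  a_4 = 1;  u_2 = (u_1 − 1)/3 = -2/5
  u_2 = -2/5;  a_5 = 2;  u_3 = (u_2 − 2)/3 = -4/5
Digits: (0, 0, 0, 1, 1, 2).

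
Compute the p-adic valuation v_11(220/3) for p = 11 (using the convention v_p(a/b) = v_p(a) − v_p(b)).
v_11(220/3) = 1

Factor powers of 11 from the numerator and denominator of the reduced fraction: 220 = 11^1 · 20 and 3 = 11^0 · 3. Apply v_p(a/b) = v_p(a) − v_p(b): v_11(220/3) = 1 − 0 = 1.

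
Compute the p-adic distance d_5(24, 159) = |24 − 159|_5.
d_5(24, 159) = 1/5

Step 1 — x − y = 24 − 159 = -135. Step 2 — v_5(-135) = 1 (factor: -135 = −(5^1 · 27); the sign does not affect v_p). Step 3 — |x − y|_5 = 5^{-1} = 1/5.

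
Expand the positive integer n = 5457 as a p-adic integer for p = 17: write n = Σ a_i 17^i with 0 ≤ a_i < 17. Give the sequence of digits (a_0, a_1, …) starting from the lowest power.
(a_0, a_1, …) = (0, 15, 1, 1)

Repeated division by 17 gives the digits low-to-high: 5457 = 15·17^1 + 1·17^2 + 1·17^3. Digit sequence: (0, 15, 1, 1).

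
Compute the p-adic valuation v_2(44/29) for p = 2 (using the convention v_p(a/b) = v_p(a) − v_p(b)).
v_2(44/29) = 2

Factor powers of 2 from the numerator and denominator of the reduced fraction: 44 = 2^2 · 11 and 29 = 2^0 · 29. Apply v_p(a/b) = v_p(a) − v_p(b): v_2(44/29) = 2 − 0 = 2.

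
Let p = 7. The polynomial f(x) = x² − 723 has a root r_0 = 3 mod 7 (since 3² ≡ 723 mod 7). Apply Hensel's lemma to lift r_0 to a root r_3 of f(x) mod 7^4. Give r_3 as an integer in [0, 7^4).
r_3 = 2278 (mod 2401)

Hensel's recurrence: r_{i+1} = r_i − f(r_i)·(f′(r_i))^{-1} mod 7^{i+2}, with f′(x) = 2x. Iterate:
  r_0 = 3 (mod 7)
  r_1 = 24 (mod 49)
  r_2 = 220 (mod 343)
  r_3 = 2278 (mod 2401)
Final: r_3 = 2278, and one checks f(r_3) ≡ 0 mod 7^4.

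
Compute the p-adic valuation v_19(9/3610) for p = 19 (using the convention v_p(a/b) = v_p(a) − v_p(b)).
v_19(9/3610) = -2

Factor powers of 19 from the numerator and denominator of the reduced fraction: 9 = 19^0 · 9 and 3610 = 19^2 · 10. Apply v_p(a/b) = v_p(a) − v_p(b): v_19(9/3610) = 0 − 2 = -2.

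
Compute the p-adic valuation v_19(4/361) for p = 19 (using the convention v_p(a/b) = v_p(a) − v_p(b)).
v_19(4/361) = -2

Factor powers of 19 from the numerator and denominator of the reduced fraction: 4 = 19^0 · 4 and 361 = 19^2 · 1. Apply v_p(a/b) = v_p(a) − v_p(b): v_19(4/361) = 0 − 2 = -2.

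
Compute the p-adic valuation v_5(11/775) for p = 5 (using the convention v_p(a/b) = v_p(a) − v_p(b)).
v_5(11/775) = -2

Factor powers of 5 from the numerator and denominator of the reduced fraction: 11 = 5^0 · 11 and 775 = 5^2 · 31. Apply v_p(a/b) = v_p(a) − v_p(b): v_5(11/775) = 0 − 2 = -2.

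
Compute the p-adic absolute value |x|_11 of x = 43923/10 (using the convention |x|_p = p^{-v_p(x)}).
|43923/10|_11 = 1/14641

Step 1 — compute v_11(x) by factoring powers of 11 out of the numerator and denominator: v_11(43923/10) = 4. Step 2 — apply |x|_p = p^{-v_p(x)} = 11^{-4} = 1/14641.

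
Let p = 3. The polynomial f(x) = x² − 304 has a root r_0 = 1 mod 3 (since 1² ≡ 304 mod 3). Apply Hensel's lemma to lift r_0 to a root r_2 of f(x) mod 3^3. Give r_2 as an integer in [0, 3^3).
r_2 = 13 (mod 27)

Hensel's recurrence: r_{i+1} = r_i − f(r_i)·(f′(r_i))^{-1} mod 3^{i+2}, with f′(x) = 2x. Iterate:
  r_0 = 1 (mod 3)
  r_1 = 4 (mod 9)
  r_2 = 13 (mod 27)
Final: r_2 = 13, and one checks f(r_2) ≡ 0 mod 3^3.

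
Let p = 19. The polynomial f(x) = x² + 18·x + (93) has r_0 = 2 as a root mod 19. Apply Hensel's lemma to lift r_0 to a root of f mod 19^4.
r_3 = 11269 (mod 130321)

Hensel: r_{i+1} = r_i − f(r_i)·(f′(r_i))^{-1} mod 19^{i+2}, f′(x) = 2x + 18. Iterate:
  r_0 = 2 (mod 19)
  r_1 = 78 (mod 361)
  r_2 = 4410 (mod 6859)
  r_3 = 11269 (mod 130321)
Final: r = 11269 satisfies f(r) ≡ 0 mod 19^4.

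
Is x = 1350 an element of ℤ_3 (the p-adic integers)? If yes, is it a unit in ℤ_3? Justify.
x ∈ ℤ_3 but not a unit; v_3(x) = 3 > 0

ℤ_3 = {x ∈ ℚ_3 : v_3(x) ≥ 0} and ℤ_3^× = {x ∈ ℤ_3 : v_3(x) = 0}. Here v_3(1350) = v_3(num) − v_3(den) = 3; compare against these criteria.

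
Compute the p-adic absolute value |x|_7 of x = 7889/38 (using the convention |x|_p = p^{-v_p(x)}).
|7889/38|_7 = 1/343

Step 1 — compute v_7(x) by factoring powers of 7 out of the numerator and denominator: v_7(7889/38) = 3. Step 2 — apply |x|_p = p^{-v_p(x)} = 7^{-3} = 1/343.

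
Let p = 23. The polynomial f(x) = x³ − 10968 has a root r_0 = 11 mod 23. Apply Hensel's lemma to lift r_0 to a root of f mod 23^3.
r_2 = 4749 (mod 12167)

Hensel: r_{i+1} = r_i − f(r_i)/f′(r_i) mod 23^{i+2}, where f′(x) = 3x². Iterate:
  r_0 = 11 (mod 23)
  r_1 = 517 (mod 529)
  r_2 = 4749 (mod 12167)
Final: r = 4749 with f(r) ≡ 0 mod 23^3.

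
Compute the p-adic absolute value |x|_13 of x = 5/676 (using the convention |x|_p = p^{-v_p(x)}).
|5/676|_13 = 169

Step 1 — compute v_13(x) by factoring powers of 13 out of the numerator and denominator: v_13(5/676) = -2. Step 2 — apply |x|_p = p^{-v_p(x)} = 13^{2} = 169.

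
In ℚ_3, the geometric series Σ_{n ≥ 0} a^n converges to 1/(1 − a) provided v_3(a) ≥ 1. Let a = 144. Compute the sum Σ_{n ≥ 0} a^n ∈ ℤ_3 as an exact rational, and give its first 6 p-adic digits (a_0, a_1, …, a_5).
Σ a^n = 1/(1 − a) = -1/143;  first 6 digits = (1, 0, 1, 2, 2, 1)

v_3(a) = 2 ≥ 1, so the series converges in ℤ_3 to 1/(1 − a) = 1/(1 − 144) = -1/143. Expand this rational in ℤ_3: compute digits iteratively via d_i = x_i mod 3, x_{i+1} = (x_i − d_i)/3. The first 6 digits are (1, 0, 1, 2, 2, 1).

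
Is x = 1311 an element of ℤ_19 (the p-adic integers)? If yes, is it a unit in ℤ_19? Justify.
x ∈ ℤ_19 but not a unit; v_19(x) = 1 > 0

ℤ_19 = {x ∈ ℚ_19 : v_19(x) ≥ 0} and ℤ_19^× = {x ∈ ℤ_19 : v_19(x) = 0}. Here v_19(1311) = v_19(num) − v_19(den) = 1; compare against these criteria.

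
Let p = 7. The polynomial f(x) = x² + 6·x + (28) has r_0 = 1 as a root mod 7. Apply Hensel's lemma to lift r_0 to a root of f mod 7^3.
r_2 = 15 (mod 343)

Hensel: r_{i+1} = r_i − f(r_i)·(f′(r_i))^{-1} mod 7^{i+2}, f′(x) = 2x + 6. Iterate:
  r_0 = 1 (mod 7)
  r_1 = 15 (mod 49)
  r_2 = 15 (mod 343)
Final: r = 15 satisfies f(r) ≡ 0 mod 7^3.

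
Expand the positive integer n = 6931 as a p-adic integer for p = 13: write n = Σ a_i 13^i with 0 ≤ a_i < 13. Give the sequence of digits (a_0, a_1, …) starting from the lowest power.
(a_0, a_1, …) = (2, 0, 2, 3)

Repeated division by 13 gives the digits low-to-high: 6931 = 2 + 2·13^2 + 3·13^3. Digit sequence: (2, 0, 2, 3).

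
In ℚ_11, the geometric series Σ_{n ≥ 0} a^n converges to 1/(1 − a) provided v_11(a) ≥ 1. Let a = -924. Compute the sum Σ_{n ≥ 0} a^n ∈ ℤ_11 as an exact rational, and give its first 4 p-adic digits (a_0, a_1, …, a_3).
Σ a^n = 1/(1 − a) = 1/925;  first 4 digits = (1, 4, 8, 0)

v_11(a) = 1 ≥ 1, so the series converges in ℤ_11 to 1/(1 − a) = 1/(1 − (-924)) = 1/925. Expand this rational in ℤ_11: compute digits iteratively via d_i = x_i mod 11, x_{i+1} = (x_i − d_i)/11. The first 4 digits are (1, 4, 8, 0).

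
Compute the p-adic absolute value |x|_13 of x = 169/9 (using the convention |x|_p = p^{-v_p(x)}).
|169/9|_13 = 1/169

Step 1 — compute v_13(x) by factoring powers of 13 out of the numerator and denominator: v_13(169/9) = 2. Step 2 — apply |x|_p = p^{-v_p(x)} = 13^{-2} = 1/169.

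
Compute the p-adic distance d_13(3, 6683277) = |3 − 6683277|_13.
d_13(3, 6683277) = 1/371293

Step 1 — x − y = 3 − 6683277 = -6683274. Step 2 — v_13(-6683274) = 5 (factor: -6683274 = −(13^5 · 18); the sign does not affect v_p). Step 3 — |x − y|_13 = 13^{-5} = 1/371293.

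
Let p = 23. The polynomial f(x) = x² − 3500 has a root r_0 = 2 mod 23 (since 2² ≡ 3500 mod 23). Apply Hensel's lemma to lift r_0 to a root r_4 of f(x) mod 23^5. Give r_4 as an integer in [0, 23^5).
r_4 = 150583 (mod 6436343)

Hensel's recurrence: r_{i+1} = r_i − f(r_i)·(f′(r_i))^{-1} mod 23^{i+2}, with f′(x) = 2x. Iterate:
  r_0 = 2 (mod 23)
  r_1 = 347 (mod 529)
  r_2 = 4579 (mod 12167)
  r_3 = 150583 (mod 279841)
  r_4 = 150583 (mod 6436343)
Final: r_4 = 150583, and one checks f(r_4) ≡ 0 mod 23^5.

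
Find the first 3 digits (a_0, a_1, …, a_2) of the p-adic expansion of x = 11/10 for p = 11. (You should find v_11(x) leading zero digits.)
(a_0, …, a_2) = (0, 10, 9)

v_11(11/10) = 1, so a_0 = ... = a_0 = 0. Factor out: x = 11^1 · u with u = 1/10 a unit in ℤ_11. Expand u iteratively via a_{v+i} = u_i mod 11, u_{i+1} = (u_i − a_{v+i})/11:
  u_0 = 1/10;  a_1 = 10;  u_1 = (u_0 − 10)/11 = -9/10
  u_1 = -9/10;  a_2 = 9;  u_2 = (u_1 − 9)/11 = -9/10
Digits: (0, 10, 9).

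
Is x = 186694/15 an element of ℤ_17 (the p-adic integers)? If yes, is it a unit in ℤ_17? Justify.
x ∈ ℤ_17 but not a unit; v_17(x) = 3 > 0

ℤ_17 = {x ∈ ℚ_17 : v_17(x) ≥ 0} and ℤ_17^× = {x ∈ ℤ_17 : v_17(x) = 0}. Here v_17(186694/15) = v_17(num) − v_17(den) = 3; compare against these criteria.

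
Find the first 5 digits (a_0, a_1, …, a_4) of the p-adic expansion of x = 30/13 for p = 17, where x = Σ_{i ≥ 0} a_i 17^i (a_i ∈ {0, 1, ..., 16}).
(a_0, …, a_4) = (1, 4, 5, 1, 13)

v_17(30/13) = 0 (numerator and denominator both coprime to 17), so x ∈ ℤ_17^×. Compute digits iteratively via a_i = x_i mod 17, x_{i+1} = (x_i − a_i)/17, with x_0 = x:
  x_0 = 30/13;  a_0 = 1;  x_1 = (x_0 − 1)/17 = 1/13
  x_1 = 1/13;  a_1 = 4;  x_2 = (x_1 − 4)/17 = -3/13
  x_2 = -3/13;  a_2 = 5;  x_3 = (x_2 − 5)/17 = -4/13
  x_3 = -4/13;  a_3 = 1;  x_4 = (x_3 − 1)/17 = -1/13
  x_4 = -1/13;  a_4 = 13;  x_5 = (x_4 − 13)/17 = -10/13
Digits: (1, 4, 5, 1, 13).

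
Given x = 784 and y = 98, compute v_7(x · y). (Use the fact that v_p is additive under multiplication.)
v_7(76832) = 4

v_p(x) = 2 (factor: 784 = 7^2 · 16); v_p(y) = 2 (factor: 98 = 7^2 · 2). Additivity: v_p(xy) = v_p(x) + v_p(y) = 2 + 2 = 4. (Direct check: xy = 76832 = 7^4 · (32).)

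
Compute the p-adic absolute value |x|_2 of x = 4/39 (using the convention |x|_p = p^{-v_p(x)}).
|4/39|_2 = 1/4

Step 1 — compute v_2(x) by factoring powers of 2 out of the numerator and denominator: v_2(4/39) = 2. Step 2 — apply |x|_p = p^{-v_p(x)} = 2^{-2} = 1/4.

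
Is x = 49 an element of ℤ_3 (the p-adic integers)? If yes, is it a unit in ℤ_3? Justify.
x ∈ ℤ_3^× (unit); v_3(x) = 0

ℤ_3 = {x ∈ ℚ_3 : v_3(x) ≥ 0} and ℤ_3^× = {x ∈ ℤ_3 : v_3(x) = 0}. Here v_3(49) = v_3(num) − v_3(den) = 0; compare against these criteria.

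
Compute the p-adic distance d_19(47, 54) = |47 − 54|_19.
d_19(47, 54) = 1

Step 1 — x − y = 47 − 54 = -7. Step 2 — v_19(-7) = 0 (factor: -7 = −(19^0 · 7); the sign does not affect v_p). Step 3 — |x − y|_19 = 19^{0} = 1.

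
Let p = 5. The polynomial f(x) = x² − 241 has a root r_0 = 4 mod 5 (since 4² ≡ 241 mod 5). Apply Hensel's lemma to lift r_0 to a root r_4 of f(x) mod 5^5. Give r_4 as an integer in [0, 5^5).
r_4 = 2454 (mod 3125)

Hensel's recurrence: r_{i+1} = r_i − f(r_i)·(f′(r_i))^{-1} mod 5^{i+2}, with f′(x) = 2x. Iterate:
  r_0 = 4 (mod 5)
  r_1 = 4 (mod 25)
  r_2 = 79 (mod 125)
  r_3 = 579 (mod 625)
  r_4 = 2454 (mod 3125)
Final: r_4 = 2454, and one checks f(r_4) ≡ 0 mod 5^5.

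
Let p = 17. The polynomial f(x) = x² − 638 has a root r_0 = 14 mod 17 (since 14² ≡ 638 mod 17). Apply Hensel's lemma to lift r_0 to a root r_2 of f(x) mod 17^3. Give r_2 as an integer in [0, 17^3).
r_2 = 2156 (mod 4913)

Hensel's recurrence: r_{i+1} = r_i − f(r_i)·(f′(r_i))^{-1} mod 17^{i+2}, with f′(x) = 2x. Iterate:
  r_0 = 14 (mod 17)
  r_1 = 133 (mod 289)
  r_2 = 2156 (mod 4913)
Final: r_2 = 2156, and one checks f(r_2) ≡ 0 mod 17^3.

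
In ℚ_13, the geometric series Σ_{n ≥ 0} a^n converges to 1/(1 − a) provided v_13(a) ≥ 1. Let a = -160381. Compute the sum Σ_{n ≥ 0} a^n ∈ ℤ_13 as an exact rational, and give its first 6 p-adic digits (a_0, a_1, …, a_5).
Σ a^n = 1/(1 − a) = 1/160382;  first 6 digits = (1, 0, 0, 5, 7, 12)

v_13(a) = 3 ≥ 1, so the series converges in ℤ_13 to 1/(1 − a) = 1/(1 − (-160381)) = 1/160382. Expand this rational in ℤ_13: compute digits iteratively via d_i = x_i mod 13, x_{i+1} = (x_i − d_i)/13. The first 6 digits are (1, 0, 0, 5, 7, 12).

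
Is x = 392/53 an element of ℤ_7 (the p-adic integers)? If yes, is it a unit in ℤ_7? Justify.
x ∈ ℤ_7 but not a unit; v_7(x) = 2 > 0

ℤ_7 = {x ∈ ℚ_7 : v_7(x) ≥ 0} and ℤ_7^× = {x ∈ ℤ_7 : v_7(x) = 0}. Here v_7(392/53) = v_7(num) − v_7(den) = 2; compare against these criteria.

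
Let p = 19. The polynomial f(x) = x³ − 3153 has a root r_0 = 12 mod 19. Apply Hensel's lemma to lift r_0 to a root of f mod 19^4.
r_3 = 58931 (mod 130321)

Hensel: r_{i+1} = r_i − f(r_i)/f′(r_i) mod 19^{i+2}, where f′(x) = 3x². Iterate:
  r_0 = 12 (mod 19)
  r_1 = 88 (mod 361)
  r_2 = 4059 (mod 6859)
  r_3 = 58931 (mod 130321)
Final: r = 58931 with f(r) ≡ 0 mod 19^4.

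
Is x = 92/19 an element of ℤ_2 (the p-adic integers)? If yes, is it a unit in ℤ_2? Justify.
x ∈ ℤ_2 but not a unit; v_2(x) = 2 > 0

ℤ_2 = {x ∈ ℚ_2 : v_2(x) ≥ 0} and ℤ_2^× = {x ∈ ℤ_2 : v_2(x) = 0}. Here v_2(92/19) = v_2(num) − v_2(den) = 2; compare against these criteria.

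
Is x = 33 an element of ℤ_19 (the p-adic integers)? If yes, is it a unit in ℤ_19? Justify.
x ∈ ℤ_19^× (unit); v_19(x) = 0

ℤ_19 = {x ∈ ℚ_19 : v_19(x) ≥ 0} and ℤ_19^× = {x ∈ ℤ_19 : v_19(x) = 0}. Here v_19(33) = v_19(num) − v_19(den) = 0; compare against these criteria.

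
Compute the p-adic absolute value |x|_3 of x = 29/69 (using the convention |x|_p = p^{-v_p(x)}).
|29/69|_3 = 3

Step 1 — compute v_3(x) by factoring powers of 3 out of the numerator and denominator: v_3(29/69) = -1. Step 2 — apply |x|_p = p^{-v_p(x)} = 3^{1} = 3.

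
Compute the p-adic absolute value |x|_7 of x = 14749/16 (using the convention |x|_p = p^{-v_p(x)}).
|14749/16|_7 = 1/343

Step 1 — compute v_7(x) by factoring powers of 7 out of the numerator and denominator: v_7(14749/16) = 3. Step 2 — apply |x|_p = p^{-v_p(x)} = 7^{-3} = 1/343.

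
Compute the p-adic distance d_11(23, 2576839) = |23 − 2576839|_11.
d_11(23, 2576839) = 1/161051

Step 1 — x − y = 23 − 2576839 = -2576816. Step 2 — v_11(-2576816) = 5 (factor: -2576816 = −(11^5 · 16); the sign does not affect v_p). Step 3 — |x − y|_11 = 11^{-5} = 1/161051.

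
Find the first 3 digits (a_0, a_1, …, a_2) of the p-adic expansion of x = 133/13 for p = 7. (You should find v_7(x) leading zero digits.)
(a_0, …, a_2) = (0, 2, 1)

v_7(133/13) = 1, so a_0 = ... = a_0 = 0. Factor out: x = 7^1 · u with u = 19/13 a unit in ℤ_7. Expand u iteratively via a_{v+i} = u_i mod 7, u_{i+1} = (u_i − a_{v+i})/7:
  u_0 = 19/13;  a_1 = 2;  u_1 = (u_0 − 2)/7 = -1/13
  u_1 = -1/13;  a_2 = 1;  u_2 = (u_1 − 1)/7 = -2/13
Digits: (0, 2, 1).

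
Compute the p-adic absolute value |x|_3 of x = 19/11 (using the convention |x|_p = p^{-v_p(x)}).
|19/11|_3 = 1

Step 1 — compute v_3(x) by factoring powers of 3 out of the numerator and denominator: v_3(19/11) = 0. Step 2 — apply |x|_p = p^{-v_p(x)} = 3^{0} = 1.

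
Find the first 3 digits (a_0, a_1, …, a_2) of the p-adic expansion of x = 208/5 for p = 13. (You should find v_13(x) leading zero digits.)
(a_0, …, a_2) = (0, 11, 2)

v_13(208/5) = 1, so a_0 = ... = a_0 = 0. Factor out: x = 13^1 · u with u = 16/5 a unit in ℤ_13. Expand u iteratively via a_{v+i} = u_i mod 13, u_{i+1} = (u_i − a_{v+i})/13:
  u_0 = 16/5;  a_1 = 11;  u_1 = (u_0 − 11)/13 = -3/5
  u_1 = -3/5;  a_2 = 2;  u_2 = (u_1 − 2)/13 = -1/5
Digits: (0, 11, 2).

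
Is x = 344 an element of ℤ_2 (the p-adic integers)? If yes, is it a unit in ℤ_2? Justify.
x ∈ ℤ_2 but not a unit; v_2(x) = 3 > 0

ℤ_2 = {x ∈ ℚ_2 : v_2(x) ≥ 0} and ℤ_2^× = {x ∈ ℤ_2 : v_2(x) = 0}. Here v_2(344) = v_2(num) − v_2(den) = 3; compare against these criteria.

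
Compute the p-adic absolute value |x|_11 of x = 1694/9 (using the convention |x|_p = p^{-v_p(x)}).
|1694/9|_11 = 1/121

Step 1 — compute v_11(x) by factoring powers of 11 out of the numerator and denominator: v_11(1694/9) = 2. Step 2 — apply |x|_p = p^{-v_p(x)} = 11^{-2} = 1/121.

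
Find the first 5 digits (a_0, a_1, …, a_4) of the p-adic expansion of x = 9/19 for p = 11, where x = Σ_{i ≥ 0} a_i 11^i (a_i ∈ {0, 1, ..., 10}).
(a_0, …, a_4) = (8, 8, 5, 7, 8)

v_11(9/19) = 0 (numerator and denominator both coprime to 11), so x ∈ ℤ_11^×. Compute digits iteratively via a_i = x_i mod 11, x_{i+1} = (x_i − a_i)/11, with x_0 = x:
  x_0 = 9/19;  a_0 = 8;  x_1 = (x_0 − 8)/11 = -13/19
  x_1 = -13/19;  a_1 = 8;  x_2 = (x_1 − 8)/11 = -15/19
  x_2 = -15/19;  a_2 = 5;  x_3 = (x_2 − 5)/11 = -10/19
  x_3 = -10/19;  a_3 = 7;  x_4 = (x_3 − 7)/11 = -13/19
  x_4 = -13/19;  a_4 = 8;  x_5 = (x_4 − 8)/11 = -15/19
Digits: (8, 8, 5, 7, 8).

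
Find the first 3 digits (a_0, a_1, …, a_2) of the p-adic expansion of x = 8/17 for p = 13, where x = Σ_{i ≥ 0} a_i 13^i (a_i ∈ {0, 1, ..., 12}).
(a_0, …, a_2) = (2, 6, 11)

v_13(8/17) = 0 (numerator and denominator both coprime to 13), so x ∈ ℤ_13^×. Compute digits iteratively via a_i = x_i mod 13, x_{i+1} = (x_i − a_i)/13, with x_0 = x:
  x_0 = 8/17;  a_0 = 2;  x_1 = (x_0 − 2)/13 = -2/17
  x_1 = -2/17;  a_1 = 6;  x_2 = (x_1 − 6)/13 = -8/17
  x_2 = -8/17;  a_2 = 11;  x_3 = (x_2 − 11)/13 = -15/17
Digits: (2, 6, 11).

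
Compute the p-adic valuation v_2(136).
v_2(136) = 3

v_2(n) is the largest exponent k such that 2^k divides n. Factor out: 136 = 2^3 · 17. (Sign doesn't affect v_p.) So v_2(136) = 3.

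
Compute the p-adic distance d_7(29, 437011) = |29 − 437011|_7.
d_7(29, 437011) = 1/16807

Step 1 — x − y = 29 − 437011 = -436982. Step 2 — v_7(-436982) = 5 (factor: -436982 = −(7^5 · 26); the sign does not affect v_p). Step 3 — |x − y|_7 = 7^{-5} = 1/16807.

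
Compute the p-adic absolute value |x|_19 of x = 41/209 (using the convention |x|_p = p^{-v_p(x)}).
|41/209|_19 = 19

Step 1 — compute v_19(x) by factoring powers of 19 out of the numerator and denominator: v_19(41/209) = -1. Step 2 — apply |x|_p = p^{-v_p(x)} = 19^{1} = 19.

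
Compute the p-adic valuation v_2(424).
v_2(424) = 3

v_2(n) is the largest exponent k such that 2^k divides n. Factor out: 424 = 2^3 · 53. (Sign doesn't affect v_p.) So v_2(424) = 3.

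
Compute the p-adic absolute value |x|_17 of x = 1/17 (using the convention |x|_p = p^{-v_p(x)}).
|1/17|_17 = 17

Step 1 — compute v_17(x) by factoring powers of 17 out of the numerator and denominator: v_17(1/17) = -1. Step 2 — apply |x|_p = p^{-v_p(x)} = 17^{1} = 17.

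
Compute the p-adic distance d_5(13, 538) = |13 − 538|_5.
d_5(13, 538) = 1/25

Step 1 — x − y = 13 − 538 = -525. Step 2 — v_5(-525) = 2 (factor: -525 = −(5^2 · 21); the sign does not affect v_p). Step 3 — |x − y|_5 = 5^{-2} = 1/25.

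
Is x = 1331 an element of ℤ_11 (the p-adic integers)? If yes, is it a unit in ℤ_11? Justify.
x ∈ ℤ_11 but not a unit; v_11(x) = 3 > 0

ℤ_11 = {x ∈ ℚ_11 : v_11(x) ≥ 0} and ℤ_11^× = {x ∈ ℤ_11 : v_11(x) = 0}. Here v_11(1331) = v_11(num) − v_11(den) = 3; compare against these criteria.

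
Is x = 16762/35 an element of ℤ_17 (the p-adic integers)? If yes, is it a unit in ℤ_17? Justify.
x ∈ ℤ_17 but not a unit; v_17(x) = 2 > 0

ℤ_17 = {x ∈ ℚ_17 : v_17(x) ≥ 0} and ℤ_17^× = {x ∈ ℤ_17 : v_17(x) = 0}. Here v_17(16762/35) = v_17(num) − v_17(den) = 2; compare against these criteria.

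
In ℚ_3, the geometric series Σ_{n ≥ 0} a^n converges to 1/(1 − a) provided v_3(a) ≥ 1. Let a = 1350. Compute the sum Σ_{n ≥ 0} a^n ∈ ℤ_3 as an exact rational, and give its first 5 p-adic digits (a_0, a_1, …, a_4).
Σ a^n = 1/(1 − a) = -1/1349;  first 5 digits = (1, 0, 0, 2, 1)

v_3(a) = 3 ≥ 1, so the series converges in ℤ_3 to 1/(1 − a) = 1/(1 − 1350) = -1/1349. Expand this rational in ℤ_3: compute digits iteratively via d_i = x_i mod 3, x_{i+1} = (x_i − d_i)/3. The first 5 digits are (1, 0, 0, 2, 1).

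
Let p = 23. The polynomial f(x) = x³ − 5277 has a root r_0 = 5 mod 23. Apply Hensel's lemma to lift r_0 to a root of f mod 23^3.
r_2 = 7917 (mod 12167)

Hensel: r_{i+1} = r_i − f(r_i)/f′(r_i) mod 23^{i+2}, where f′(x) = 3x². Iterate:
  r_0 = 5 (mod 23)
  r_1 = 511 (mod 529)
  r_2 = 7917 (mod 12167)
Final: r = 7917 with f(r) ≡ 0 mod 23^3.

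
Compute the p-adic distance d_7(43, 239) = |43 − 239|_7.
d_7(43, 239) = 1/49

Step 1 — x − y = 43 − 239 = -196. Step 2 — v_7(-196) = 2 (factor: -196 = −(7^2 · 4); the sign does not affect v_p). Step 3 — |x − y|_7 = 7^{-2} = 1/49.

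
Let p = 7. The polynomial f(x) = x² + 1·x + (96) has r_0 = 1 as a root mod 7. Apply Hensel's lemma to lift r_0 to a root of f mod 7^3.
r_2 = 197 (mod 343)

Hensel: r_{i+1} = r_i − f(r_i)·(f′(r_i))^{-1} mod 7^{i+2}, f′(x) = 2x + 1. Iterate:
  r_0 = 1 (mod 7)
  r_1 = 1 (mod 49)
  r_2 = 197 (mod 343)
Final: r = 197 satisfies f(r) ≡ 0 mod 7^3.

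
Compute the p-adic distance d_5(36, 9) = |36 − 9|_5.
d_5(36, 9) = 1

Step 1 — x − y = 36 − 9 = 27. Step 2 — v_5(27) = 0 (factor: 27 = (5^0 · 27); the sign does not affect v_p). Step 3 — |x − y|_5 = 5^{0} = 1.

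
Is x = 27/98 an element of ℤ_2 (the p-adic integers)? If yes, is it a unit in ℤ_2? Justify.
x ∉ ℤ_2 (v_2(x) = -1 < 0)

ℤ_2 = {x ∈ ℚ_2 : v_2(x) ≥ 0} and ℤ_2^× = {x ∈ ℤ_2 : v_2(x) = 0}. Here v_2(27/98) = v_2(num) − v_2(den) = -1; compare against these criteria.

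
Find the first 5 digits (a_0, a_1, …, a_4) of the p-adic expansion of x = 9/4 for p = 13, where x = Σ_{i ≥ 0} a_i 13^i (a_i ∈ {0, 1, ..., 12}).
(a_0, …, a_4) = (12, 9, 9, 9, 9)

v_13(9/4) = 0 (numerator and denominator both coprime to 13), so x ∈ ℤ_13^×. Compute digits iteratively via a_i = x_i mod 13, x_{i+1} = (x_i − a_i)/13, with x_0 = x:
  x_0 = 9/4;  a_0 = 12;  x_1 = (x_0 − 12)/13 = -3/4
  x_1 = -3/4;  a_1 = 9;  x_2 = (x_1 − 9)/13 = -3/4
  x_2 = -3/4;  a_2 = 9;  x_3 = (x_2 − 9)/13 = -3/4
  x_3 = -3/4;  a_3 = 9;  x_4 = (x_3 − 9)/13 = -3/4
  x_4 = -3/4;  a_4 = 9;  x_5 = (x_4 − 9)/13 = -3/4
Digits: (12, 9, 9, 9, 9).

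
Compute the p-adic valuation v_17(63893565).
v_17(63893565) = 5

v_17(n) is the largest exponent k such that 17^k divides n. Factor out: 63893565 = 17^5 · 45. (Sign doesn't affect v_p.) So v_17(63893565) = 5.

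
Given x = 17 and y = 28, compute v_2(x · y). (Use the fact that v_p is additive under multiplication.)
v_2(476) = 2

v_p(x) = 0 (factor: 17 = 2^0 · 17); v_p(y) = 2 (factor: 28 = 2^2 · 7). Additivity: v_p(xy) = v_p(x) + v_p(y) = 0 + 2 = 2. (Direct check: xy = 476 = 2^2 · (119).)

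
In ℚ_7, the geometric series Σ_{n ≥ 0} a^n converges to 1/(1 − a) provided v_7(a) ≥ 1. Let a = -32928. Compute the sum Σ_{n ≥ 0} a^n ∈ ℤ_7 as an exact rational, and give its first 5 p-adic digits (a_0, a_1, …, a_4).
Σ a^n = 1/(1 − a) = 1/32929;  first 5 digits = (1, 0, 0, 2, 0)

v_7(a) = 3 ≥ 1, so the series converges in ℤ_7 to 1/(1 − a) = 1/(1 − (-32928)) = 1/32929. Expand this rational in ℤ_7: compute digits iteratively via d_i = x_i mod 7, x_{i+1} = (x_i − d_i)/7. The first 5 digits are (1, 0, 0, 2, 0).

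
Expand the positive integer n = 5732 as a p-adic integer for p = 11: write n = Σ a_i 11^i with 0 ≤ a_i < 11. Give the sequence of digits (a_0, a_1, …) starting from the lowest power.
(a_0, a_1, …) = (1, 4, 3, 4)

Repeated division by 11 gives the digits low-to-high: 5732 = 1 + 4·11^1 + 3·11^2 + 4·11^3. Digit sequence: (1, 4, 3, 4).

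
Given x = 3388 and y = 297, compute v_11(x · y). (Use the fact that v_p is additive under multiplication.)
v_11(1006236) = 3

v_p(x) = 2 (factor: 3388 = 11^2 · 28); v_p(y) = 1 (factor: 297 = 11^1 · 27). Additivity: v_p(xy) = v_p(x) + v_p(y) = 2 + 1 = 3. (Direct check: xy = 1006236 = 11^3 · (756).)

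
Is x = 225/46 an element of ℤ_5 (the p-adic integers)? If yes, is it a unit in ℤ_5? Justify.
x ∈ ℤ_5 but not a unit; v_5(x) = 2 > 0

ℤ_5 = {x ∈ ℚ_5 : v_5(x) ≥ 0} and ℤ_5^× = {x ∈ ℤ_5 : v_5(x) = 0}. Here v_5(225/46) = v_5(num) − v_5(den) = 2; compare against these criteria.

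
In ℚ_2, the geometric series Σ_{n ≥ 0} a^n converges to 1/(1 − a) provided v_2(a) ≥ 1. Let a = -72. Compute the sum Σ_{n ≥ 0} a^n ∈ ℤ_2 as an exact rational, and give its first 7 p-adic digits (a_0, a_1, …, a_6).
Σ a^n = 1/(1 − a) = 1/73;  first 7 digits = (1, 0, 0, 1, 1, 1, 1)

v_2(a) = 3 ≥ 1, so the series converges in ℤ_2 to 1/(1 − a) = 1/(1 − (-72)) = 1/73. Expand this rational in ℤ_2: compute digits iteratively via d_i = x_i mod 2, x_{i+1} = (x_i − d_i)/2. The first 7 digits are (1, 0, 0, 1, 1, 1, 1).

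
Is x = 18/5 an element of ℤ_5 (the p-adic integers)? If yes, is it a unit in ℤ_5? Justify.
x ∉ ℤ_5 (v_5(x) = -1 < 0)

ℤ_5 = {x ∈ ℚ_5 : v_5(x) ≥ 0} and ℤ_5^× = {x ∈ ℤ_5 : v_5(x) = 0}. Here v_5(18/5) = v_5(num) − v_5(den) = -1; compare against these criteria.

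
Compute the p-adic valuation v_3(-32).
v_3(-32) = 0

v_3(n) is the largest exponent k such that 3^k divides n. Factor out: -32 = -3^0 · 32. (Sign doesn't affect v_p.) So v_3(-32) = 0.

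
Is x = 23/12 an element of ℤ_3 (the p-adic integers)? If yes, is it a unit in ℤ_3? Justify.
x ∉ ℤ_3 (v_3(x) = -1 < 0)

ℤ_3 = {x ∈ ℚ_3 : v_3(x) ≥ 0} and ℤ_3^× = {x ∈ ℤ_3 : v_3(x) = 0}. Here v_3(23/12) = v_3(num) − v_3(den) = -1; compare against these criteria.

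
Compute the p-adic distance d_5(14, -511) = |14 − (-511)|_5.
d_5(14, -511) = 1/25

Step 1 — x − y = 14 − (-511) = 525. Step 2 — v_5(525) = 2 (factor: 525 = (5^2 · 21); the sign does not affect v_p). Step 3 — |x − y|_5 = 5^{-2} = 1/25.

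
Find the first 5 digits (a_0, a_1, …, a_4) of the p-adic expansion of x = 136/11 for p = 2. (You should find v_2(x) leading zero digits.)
(a_0, …, a_4) = (0, 0, 0, 1, 1)

v_2(136/11) = 3, so a_0 = ... = a_2 = 0. Factor out: x = 2^3 · u with u = 17/11 a unit in ℤ_2. Expand u iteratively via a_{v+i} = u_i mod 2, u_{i+1} = (u_i − a_{v+i})/2:
  u_0 = 17/11;  a_3 = 1;  u_1 = (u_0 − 1)/2 = 3/11
  u_1 = 3/11;  a_4 = 1;  u_2 = (u_1 − 1)/2 = -4/11
Digits: (0, 0, 0, 1, 1).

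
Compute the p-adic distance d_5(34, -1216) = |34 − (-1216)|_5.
d_5(34, -1216) = 1/625

Step 1 — x − y = 34 − (-1216) = 1250. Step 2 — v_5(1250) = 4 (factor: 1250 = (5^4 · 2); the sign does not affect v_p). Step 3 — |x − y|_5 = 5^{-4} = 1/625.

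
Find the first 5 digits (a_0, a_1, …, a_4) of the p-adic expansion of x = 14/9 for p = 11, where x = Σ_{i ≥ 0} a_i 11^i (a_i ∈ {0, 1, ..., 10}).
(a_0, …, a_4) = (4, 1, 6, 8, 9)

v_11(14/9) = 0 (numerator and denominator both coprime to 11), so x ∈ ℤ_11^×. Compute digits iteratively via a_i = x_i mod 11, x_{i+1} = (x_i − a_i)/11, with x_0 = x:
  x_0 = 14/9;  a_0 = 4;  x_1 = (x_0 − 4)/11 = -2/9
  x_1 = -2/9;  a_1 = 1;  x_2 = (x_1 − 1)/11 = -1/9
  x_2 = -1/9;  a_2 = 6;  x_3 = (x_2 − 6)/11 = -5/9
  x_3 = -5/9;  a_3 = 8;  x_4 = (x_3 − 8)/11 = -7/9
  x_4 = -7/9;  a_4 = 9;  x_5 = (x_4 − 9)/11 = -8/9
Digits: (4, 1, 6, 8, 9).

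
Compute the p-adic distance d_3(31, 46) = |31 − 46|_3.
d_3(31, 46) = 1/3

Step 1 — x − y = 31 − 46 = -15. Step 2 — v_3(-15) = 1 (factor: -15 = −(3^1 · 5); the sign does not affect v_p). Step 3 — |x − y|_3 = 3^{-1} = 1/3.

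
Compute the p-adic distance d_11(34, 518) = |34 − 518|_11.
d_11(34, 518) = 1/121

Step 1 — x − y = 34 − 518 = -484. Step 2 — v_11(-484) = 2 (factor: -484 = −(11^2 · 4); the sign does not affect v_p). Step 3 — |x − y|_11 = 11^{-2} = 1/121.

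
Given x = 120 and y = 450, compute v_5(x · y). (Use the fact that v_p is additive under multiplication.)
v_5(54000) = 3

v_p(x) = 1 (factor: 120 = 5^1 · 24); v_p(y) = 2 (factor: 450 = 5^2 · 18). Additivity: v_p(xy) = v_p(x) + v_p(y) = 1 + 2 = 3. (Direct check: xy = 54000 = 5^3 · (432).)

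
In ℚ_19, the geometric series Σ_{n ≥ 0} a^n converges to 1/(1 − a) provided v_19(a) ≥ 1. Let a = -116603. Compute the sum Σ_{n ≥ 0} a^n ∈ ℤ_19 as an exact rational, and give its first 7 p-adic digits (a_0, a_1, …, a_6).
Σ a^n = 1/(1 − a) = 1/116604;  first 7 digits = (1, 0, 0, 2, 18, 18, 3)

v_19(a) = 3 ≥ 1, so the series converges in ℤ_19 to 1/(1 − a) = 1/(1 − (-116603)) = 1/116604. Expand this rational in ℤ_19: compute digits iteratively via d_i = x_i mod 19, x_{i+1} = (x_i − d_i)/19. The first 7 digits are (1, 0, 0, 2, 18, 18, 3).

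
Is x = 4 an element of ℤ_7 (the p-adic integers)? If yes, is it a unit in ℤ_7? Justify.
x ∈ ℤ_7^× (unit); v_7(x) = 0

ℤ_7 = {x ∈ ℚ_7 : v_7(x) ≥ 0} and ℤ_7^× = {x ∈ ℤ_7 : v_7(x) = 0}. Here v_7(4) = v_7(num) − v_7(den) = 0; compare against these criteria.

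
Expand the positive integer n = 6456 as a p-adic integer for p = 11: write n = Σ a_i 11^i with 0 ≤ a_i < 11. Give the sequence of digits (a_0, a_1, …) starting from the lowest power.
(a_0, a_1, …) = (10, 3, 9, 4)

Repeated division by 11 gives the digits low-to-high: 6456 = 10 + 3·11^1 + 9·11^2 + 4·11^3. Digit sequence: (10, 3, 9, 4).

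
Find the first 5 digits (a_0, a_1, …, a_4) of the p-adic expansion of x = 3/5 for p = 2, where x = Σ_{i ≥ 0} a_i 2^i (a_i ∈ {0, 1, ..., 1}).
(a_0, …, a_4) = (1, 1, 1, 0, 0)

v_2(3/5) = 0 (numerator and denominator both coprime to 2), so x ∈ ℤ_2^×. Compute digits iteratively via a_i = x_i mod 2, x_{i+1} = (x_i − a_i)/2, with x_0 = x:
  x_0 = 3/5;  a_0 = 1;  x_1 = (x_0 − 1)/2 = -1/5
  x_1 = -1/5;  a_1 = 1;  x_2 = (x_1 − 1)/2 = -3/5
  x_2 = -3/5;  a_2 = 1;  x_3 = (x_2 − 1)/2 = -4/5
  x_3 = -4/5;  a_3 = 0;  x_4 = (x_3 − 0)/2 = -2/5
  x_4 = -2/5;  a_4 = 0;  x_5 = (x_4 − 0)/2 = -1/5
Digits: (1, 1, 1, 0, 0).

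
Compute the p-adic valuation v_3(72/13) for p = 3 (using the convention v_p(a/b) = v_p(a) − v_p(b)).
v_3(72/13) = 2

Factor powers of 3 from the numerator and denominator of the reduced fraction: 72 = 3^2 · 8 and 13 = 3^0 · 13. Apply v_p(a/b) = v_p(a) − v_p(b): v_3(72/13) = 2 − 0 = 2.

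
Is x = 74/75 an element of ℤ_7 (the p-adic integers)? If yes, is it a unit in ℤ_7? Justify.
x ∈ ℤ_7^× (unit); v_7(x) = 0

ℤ_7 = {x ∈ ℚ_7 : v_7(x) ≥ 0} and ℤ_7^× = {x ∈ ℤ_7 : v_7(x) = 0}. Here v_7(74/75) = v_7(num) − v_7(den) = 0; compare against these criteria.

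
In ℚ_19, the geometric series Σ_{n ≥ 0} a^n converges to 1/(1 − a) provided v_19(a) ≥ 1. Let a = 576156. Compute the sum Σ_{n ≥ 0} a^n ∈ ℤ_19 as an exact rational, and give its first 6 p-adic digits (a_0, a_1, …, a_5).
Σ a^n = 1/(1 − a) = -1/576155;  first 6 digits = (1, 0, 0, 8, 4, 0)

v_19(a) = 3 ≥ 1, so the series converges in ℤ_19 to 1/(1 − a) = 1/(1 − 576156) = -1/576155. Expand this rational in ℤ_19: compute digits iteratively via d_i = x_i mod 19, x_{i+1} = (x_i − d_i)/19. The first 6 digits are (1, 0, 0, 8, 4, 0).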